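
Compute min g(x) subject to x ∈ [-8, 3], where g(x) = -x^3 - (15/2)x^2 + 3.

g'(x) = -3x^2 - 15x, which vanishes at x = -5 and x = 0.
Compare values at every candidate in [-8, 3]: g(-8) = 35; g(-5) = -119/2; g(0) = 3; g(3) = -183/2.
The minimum over the interval is -183/2, attained at x = 3.

-183/2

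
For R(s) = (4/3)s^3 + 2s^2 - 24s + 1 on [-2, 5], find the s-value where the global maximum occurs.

R'(s) = 4s^2 + 4s - 24, whose only zero in [-2, 5] is s = 2.
Candidates: R(-2) = 139/3; R(2) = -85/3; R(5) = 293/3.
The maximum over the interval is 293/3, attained at s = 5.

5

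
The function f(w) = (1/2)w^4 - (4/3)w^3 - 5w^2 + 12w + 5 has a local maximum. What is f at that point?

67/6

f'(w) = 2w^3 - 4w^2 - 10w + 12. Setting f'(w) = 0 gives w ∈ {-2, 1, 3}.
f''(w) = 6w^2 - 8w - 10. f''(-2) = 30 > 0 ⇒ local minimum; f''(1) = -12 < 0 ⇒ local maximum; f''(3) = 20 > 0 ⇒ local minimum.
The local maximum is f(1) = 67/6.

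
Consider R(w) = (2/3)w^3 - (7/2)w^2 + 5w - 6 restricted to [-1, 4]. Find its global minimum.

R'(w) = 2w^2 - 7w + 5, which vanishes at w = 1 and w = 5/2.
Compare values at every candidate in [-1, 4]: R(-1) = -91/6; R(1) = -23/6; R(5/2) = -119/24; R(4) = 2/3.
The minimum over the interval is -91/6, attained at w = -1.

-91/6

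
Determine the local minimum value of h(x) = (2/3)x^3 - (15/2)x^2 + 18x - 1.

h'(x) = 2x^2 - 15x + 18 = 0 at x = 3/2, 6.
Since h''(x) = 4x - 15, we get h''(3/2) = -9 < 0 ⇒ local maximum; h''(6) = 9 > 0 ⇒ local minimum.
Thus h has its local minimum at x = 6, with value -19.

-19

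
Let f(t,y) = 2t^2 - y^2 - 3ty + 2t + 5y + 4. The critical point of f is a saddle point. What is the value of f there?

144/17

∂f/∂t = 4t - 3y + 2 = 0 and ∂f/∂y = -3t - 2y + 5 = 0, so (t, y) = (11/17, 26/17).
The Hessian has f_{tt} = 4, f_{yy} = -2, f_{ty} = -3, giving D = -17 < 0, so the point is a saddle point.
f(11/17, 26/17) = 144/17.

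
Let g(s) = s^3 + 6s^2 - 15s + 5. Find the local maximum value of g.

g'(s) = 3s^2 + 12s - 15. Setting g'(s) = 0 gives s ∈ {-5, 1}.
Second-derivative test with g''(s) = 6s + 12: g''(-5) = -18 < 0 ⇒ local maximum; g''(1) = 18 > 0 ⇒ local minimum.
So the local maximum value is g(-5) = 105.

105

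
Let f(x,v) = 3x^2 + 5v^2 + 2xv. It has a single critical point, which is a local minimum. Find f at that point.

0

∂f/∂x = 6x + 2v = 0 and ∂f/∂v = 2x + 10v = 0, so (x, v) = (0, 0).
The Hessian has f_{xx} = 6, f_{vv} = 10, f_{xv} = 2, giving D = 56 > 0 with f_{xx} > 0, so the point is a local minimum.
f(0, 0) = 0.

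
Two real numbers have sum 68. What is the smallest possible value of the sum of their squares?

With a + b = 68, a^2 + b^2 = a^2 + (68 − a)^2.
The derivative 2a − 2(68 − a) = 4a − 136 vanishes at a = 34; second derivative 4 > 0, a minimum.
The minimum is 2·(34)^2 = 2312.

2312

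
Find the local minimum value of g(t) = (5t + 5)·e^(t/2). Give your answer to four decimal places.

-2.2313

By the product rule, g'(t) = ((5/2)t + 15/2)·e^(t/2). Since e^(t/2) > 0, the only critical point is t = -3.
g''(-3) has the same sign as 5/2 > 0, so this is a local minimum.
g(-3) = (-10)·e^(-3/2) ≈ -2.2313.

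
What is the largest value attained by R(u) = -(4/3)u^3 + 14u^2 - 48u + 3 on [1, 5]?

R'(u) = -4u^2 + 28u - 48, which vanishes at u = 3 and u = 4.
Candidates: R(1) = -97/3,  R(3) = -51,  R(4) = -151/3,  R(5) = -161/3.
Hence the absolute maximum is -97/3 at u = 1.

-97/3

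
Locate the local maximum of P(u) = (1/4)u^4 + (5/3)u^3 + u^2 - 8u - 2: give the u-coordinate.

-2

Critical points: P'(u) = u^3 + 5u^2 + 2u - 8 vanishes at u = -4, -2, 1.
Second-derivative test with P''(u) = 3u^2 + 10u + 2: P''(-4) = 10 > 0 ⇒ local minimum; P''(-2) = -6 < 0 ⇒ local maximum; P''(1) = 15 > 0 ⇒ local minimum.
Thus P has its local maximum at u = -2, with value 26/3.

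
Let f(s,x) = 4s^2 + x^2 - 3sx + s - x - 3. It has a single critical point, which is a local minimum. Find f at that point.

∂f/∂s = 8s - 3x + 1 = 0 and ∂f/∂x = -3s + 2x - 1 = 0, so (s, x) = (1/7, 5/7).
The Hessian has f_{ss} = 8, f_{xx} = 2, f_{sx} = -3, giving D = 7 > 0 with f_{ss} > 0, so the point is a local minimum.
f(1/7, 5/7) = -23/7.

-23/7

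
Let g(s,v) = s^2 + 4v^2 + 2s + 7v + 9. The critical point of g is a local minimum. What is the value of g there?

79/16

∂g/∂s = 2s + 2 = 0 and ∂g/∂v = 8v + 7 = 0, so (s, v) = (-1, -7/8).
The Hessian has g_{ss} = 2, g_{vv} = 8, g_{sv} = 0, giving D = 16 > 0 with g_{ss} > 0, so the point is a local minimum.
g(-1, -7/8) = 79/16.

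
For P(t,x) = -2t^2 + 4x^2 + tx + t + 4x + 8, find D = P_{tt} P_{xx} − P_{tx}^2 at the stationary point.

∂P/∂t = -4t + x + 1 = 0 and ∂P/∂x = t + 8x + 4 = 0, so (t, x) = (4/33, -17/33).
The Hessian has P_{tt} = -4, P_{xx} = 8, P_{tx} = 1, giving D = -33 < 0, so the point is a saddle point.
D = (-4)·(8) − (1)^2 = -33.

-33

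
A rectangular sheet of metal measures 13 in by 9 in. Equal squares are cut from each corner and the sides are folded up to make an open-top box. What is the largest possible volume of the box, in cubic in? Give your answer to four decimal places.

91.4382

With cut size x, the volume is V(x) = x(13 − 2x)(9 − 2x) for 0 < x < 4.5.
V'(x) = 12x^2 − 88x + 117. Setting V'(x) = 0 gives x ≈ 1.7446 (the root in (0, 4.5)).
V''(x) = 24x − 88 is negative there, so this is the maximum; V ≈ 91.4382.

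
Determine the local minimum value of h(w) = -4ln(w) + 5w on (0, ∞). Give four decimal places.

4.8926

h'(w) = -4/w + 5 = 0 gives w = 4/5.
h''(w) = 4/w², which is positive for w > 0, so this is a local minimum.
h(4/5) = -4·ln(4/5) + 4 ≈ 4.8926.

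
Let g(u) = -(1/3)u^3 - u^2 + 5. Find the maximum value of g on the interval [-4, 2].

31/3

The derivative is -u^2 - 2u, which vanishes at u = -2 and u = 0.
Candidates: g(-4) = 31/3, g(-2) = 11/3, g(0) = 5, g(2) = -5/3.
So the maximum is g(-4) = 31/3.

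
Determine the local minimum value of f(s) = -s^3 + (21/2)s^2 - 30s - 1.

-27

f'(s) = -3s^2 + 21s - 30 = 0 at s = 2, 5.
f''(s) = -6s + 21. f''(2) = 9 > 0 ⇒ local minimum; f''(5) = -9 < 0 ⇒ local maximum.
Thus f has its local minimum at s = 2, with value -27.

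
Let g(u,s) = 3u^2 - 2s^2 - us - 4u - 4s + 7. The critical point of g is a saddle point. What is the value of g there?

207/25

∂g/∂u = 6u - s - 4 = 0 and ∂g/∂s = -u - 4s - 4 = 0, so (u, s) = (12/25, -28/25).
The Hessian has g_{uu} = 6, g_{ss} = -4, g_{us} = -1, giving D = -25 < 0, so the point is a saddle point.
g(12/25, -28/25) = 207/25.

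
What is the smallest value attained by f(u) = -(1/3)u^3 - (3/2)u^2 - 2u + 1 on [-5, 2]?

-35/3

Differentiating, f'(u) = -u^2 - 3u - 2; which vanishes at u = -2 and u = -1.
Candidates: f(-5) = 91/6, f(-2) = 5/3, f(-1) = 11/6, f(2) = -35/3.
So the minimum is f(2) = -35/3.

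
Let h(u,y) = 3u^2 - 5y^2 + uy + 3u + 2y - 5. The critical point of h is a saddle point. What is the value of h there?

-344/61

∂h/∂u = 6u + y + 3 = 0 and ∂h/∂y = u - 10y + 2 = 0, so (u, y) = (-32/61, 9/61).
The Hessian has h_{uu} = 6, h_{yy} = -10, h_{uy} = 1, giving D = -61 < 0, so the point is a saddle point.
h(-32/61, 9/61) = -344/61.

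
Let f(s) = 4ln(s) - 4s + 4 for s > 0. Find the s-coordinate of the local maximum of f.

f'(s) = 4/s − 4 = 0 gives s = 1.
f''(s) = -4/s², which is negative for s > 0, so this is a local maximum.
f(1) = 4·ln(1) - 4 + 4 ≈ 0.0000.

1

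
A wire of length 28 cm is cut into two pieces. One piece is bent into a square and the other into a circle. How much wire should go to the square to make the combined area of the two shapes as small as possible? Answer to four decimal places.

15.6828

Let x be the length used for the square. Square side x/4; circle radius (28−x)/(2π).
A(x) = (x/4)² + π·((28−x)/(2π))² = x²/16 + (28−x)²/(4π) for 0 ≤ x ≤ 28. A'(x) = x/8 − (28−x)/(2π) = 0 gives x = 4·28/(π+4) ≈ 15.6828.
A'' = 1/8 + 1/(2π) > 0, so this gives the minimum combined area; x ≈ 15.6828 cm to the square.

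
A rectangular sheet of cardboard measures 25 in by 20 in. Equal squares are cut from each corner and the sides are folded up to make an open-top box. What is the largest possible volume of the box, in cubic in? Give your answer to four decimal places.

820.5282

With cut size x, the volume is V(x) = x(25 − 2x)(20 − 2x) for 0 < x < 10.
V'(x) = 12x^2 − 180x + 500. Setting V'(x) = 0 gives x ≈ 3.6812 (the root in (0, 10)).
V''(x) = 24x − 180 is negative there, so this is the maximum; V ≈ 820.5282.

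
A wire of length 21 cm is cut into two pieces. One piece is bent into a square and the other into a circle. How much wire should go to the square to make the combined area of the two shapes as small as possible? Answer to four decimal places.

11.7621

Let x be the length used for the square. Square side x/4; circle radius (21−x)/(2π).
A(x) = (x/4)² + π·((21−x)/(2π))² = x²/16 + (21−x)²/(4π) for 0 ≤ x ≤ 21. A'(x) = x/8 − (21−x)/(2π) = 0 gives x = 4·21/(π+4) ≈ 11.7621.
A'' = 1/8 + 1/(2π) > 0, so this gives the minimum combined area; x ≈ 11.7621 cm to the square.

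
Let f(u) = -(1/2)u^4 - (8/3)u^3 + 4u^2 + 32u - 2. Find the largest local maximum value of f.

146/3

f'(u) = -2u^3 - 8u^2 + 8u + 32 = 0 at u = -4, -2, 2.
Since f''(u) = -6u^2 - 16u + 8, we get f''(-4) = -24 < 0 ⇒ local maximum; f''(-2) = 16 > 0 ⇒ local minimum; f''(2) = -48 < 0 ⇒ local maximum.
The largest local maximum is f(2) = 146/3.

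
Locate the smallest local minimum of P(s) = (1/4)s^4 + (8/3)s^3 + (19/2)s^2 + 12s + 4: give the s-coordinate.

-1

Critical points: P'(s) = s^3 + 8s^2 + 19s + 12 vanishes at s = -4, -3, -1.
Second-derivative test with P''(s) = 3s^2 + 16s + 19: P''(-4) = 3 > 0 ⇒ local minimum; P''(-3) = -2 < 0 ⇒ local maximum; P''(-1) = 6 > 0 ⇒ local minimum.
The smallest local minimum is P(-1) = -11/12.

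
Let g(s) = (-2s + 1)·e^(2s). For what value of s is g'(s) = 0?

0

By the product rule, g'(s) = (-4s)·e^(2s). Since e^(2s) > 0, the only critical point is s = 0.
g''(0) has the same sign as -4 < 0, so this is a local maximum.
g(0) = (1)·e^(0) ≈ 1.0000.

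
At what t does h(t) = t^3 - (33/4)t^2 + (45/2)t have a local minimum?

h'(t) = 3t^2 - (33/2)t + 45/2 = 0 at t = 5/2, 3.
h''(t) = 6t - 33/2. h''(5/2) = -3/2 < 0 ⇒ local maximum; h''(3) = 3/2 > 0 ⇒ local minimum.
So the local minimum value is h(3) = 81/4.

3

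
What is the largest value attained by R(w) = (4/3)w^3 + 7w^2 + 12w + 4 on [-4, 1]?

Differentiating, R'(w) = 4w^2 + 14w + 12; which vanishes at w = -2 and w = -3/2.
Compare values at every candidate in [-4, 1]: R(-4) = -52/3,  R(-2) = -8/3,  R(-3/2) = -11/4,  R(1) = 73/3.
So the maximum is R(1) = 73/3.

73/3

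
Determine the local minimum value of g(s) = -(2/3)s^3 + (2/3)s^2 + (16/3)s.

g'(s) = -2s^2 + (4/3)s + 16/3. Setting g'(s) = 0 gives s ∈ {-4/3, 2}.
Since g''(s) = -4s + 4/3, we get g''(-4/3) = 20/3 > 0 ⇒ local minimum; g''(2) = -20/3 < 0 ⇒ local maximum.
The local minimum is g(-4/3) = -352/81.

-352/81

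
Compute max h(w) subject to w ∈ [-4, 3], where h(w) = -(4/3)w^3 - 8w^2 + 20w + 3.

41/3

The derivative is -4w^2 - 16w + 20, whose only zero in [-4, 3] is w = 1.
Compare values at every candidate in [-4, 3]: h(-4) = -359/3; h(1) = 41/3; h(3) = -45.
So the maximum is h(1) = 41/3.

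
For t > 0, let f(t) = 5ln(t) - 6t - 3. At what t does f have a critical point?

f'(t) = 5/t − 6 = 0 gives t = 5/6.
f''(t) = -5/t², which is negative for t > 0, so this is a local maximum.
f(5/6) = 5·ln(5/6) - 5 - 3 ≈ -8.9116.

5/6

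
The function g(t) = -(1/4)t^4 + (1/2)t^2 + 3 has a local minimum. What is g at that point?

3

Critical points: g'(t) = -t^3 + t vanishes at t = -1, 0, 1.
Second-derivative test with g''(t) = -3t^2 + 1: g''(-1) = -2 < 0 ⇒ local maximum; g''(0) = 1 > 0 ⇒ local minimum; g''(1) = -2 < 0 ⇒ local maximum.
So the local minimum value is g(0) = 3.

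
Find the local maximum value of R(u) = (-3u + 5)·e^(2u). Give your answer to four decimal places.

Differentiating with the product rule gives R'(u) = (-6u + 7)·e^(2u). Since e^(2u) > 0, the only critical point is u = 7/6.
R''(7/6) has the same sign as -6 < 0, so this is a local maximum.
R(7/6) = (3/2)·e^(7/3) ≈ 15.4684.

15.4684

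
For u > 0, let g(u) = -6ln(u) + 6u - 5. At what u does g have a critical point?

g'(u) = -6/u + 6 = 0 gives u = 1.
g''(u) = 6/u², which is positive for u > 0, so this is a local minimum.
g(1) = -6·ln(1) + 6 - 5 ≈ 1.0000.

1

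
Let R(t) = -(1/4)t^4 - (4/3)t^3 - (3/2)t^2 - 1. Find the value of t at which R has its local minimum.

Critical points: R'(t) = -t^3 - 4t^2 - 3t vanishes at t = -3, -1, 0.
R''(t) = -3t^2 - 8t - 3. R''(-3) = -6 < 0 ⇒ local maximum; R''(-1) = 2 > 0 ⇒ local minimum; R''(0) = -3 < 0 ⇒ local maximum.
So the local minimum value is R(-1) = -17/12.

-1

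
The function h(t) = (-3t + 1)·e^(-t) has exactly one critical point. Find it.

h'(t) = (-3)·e^(-t) + (-3t + 1)·(-1)·e^(-t) = (3t - 4)·e^(-t). Since e^(-t) > 0, the only critical point is t = 4/3.
h''(4/3) has the same sign as 3 > 0, so this is a local minimum.
h(4/3) = (-3)·e^(-4/3) ≈ -0.7908.

4/3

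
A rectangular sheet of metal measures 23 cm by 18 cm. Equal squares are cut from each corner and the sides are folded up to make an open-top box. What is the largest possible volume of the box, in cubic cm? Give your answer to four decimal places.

With cut size x, the volume is V(x) = x(23 − 2x)(18 − 2x) for 0 < x < 9.
V'(x) = 12x^2 − 164x + 414. Setting V'(x) = 0 gives x ≈ 3.3413 (the root in (0, 9)).
V''(x) = 24x − 164 is negative there, so this is the maximum; V ≈ 617.0397.

617.0397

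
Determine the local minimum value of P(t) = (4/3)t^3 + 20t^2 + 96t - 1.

-451/3

Critical points: P'(t) = 4t^2 + 40t + 96 vanishes at t = -6, -4.
P''(t) = 8t + 40. P''(-6) = -8 < 0 ⇒ local maximum; P''(-4) = 8 > 0 ⇒ local minimum.
The local minimum is P(-4) = -451/3.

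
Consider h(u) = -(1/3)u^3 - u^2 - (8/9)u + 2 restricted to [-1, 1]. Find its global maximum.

Differentiating, h'(u) = -u^2 - 2u - 8/9; whose only zero in [-1, 1] is u = -2/3.
Candidates: h(-1) = 20/9, h(-2/3) = 182/81, h(1) = -2/9.
The maximum over the interval is 182/81, attained at u = -2/3.

182/81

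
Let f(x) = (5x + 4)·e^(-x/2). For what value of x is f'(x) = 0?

6/5

By the product rule, f'(x) = (-(5/2)x + 3)·e^(-x/2). Since e^(-x/2) > 0, the only critical point is x = 6/5.
f''(6/5) has the same sign as -5/2 < 0, so this is a local maximum.
f(6/5) = (10)·e^(-3/5) ≈ 5.4881.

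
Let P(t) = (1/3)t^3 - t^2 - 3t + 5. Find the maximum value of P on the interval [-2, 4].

20/3

Differentiating, P'(t) = t^2 - 2t - 3; which vanishes at t = -1 and t = 3.
Evaluating at the critical points and endpoints: P(-2) = 13/3, P(-1) = 20/3, P(3) = -4, P(4) = -5/3.
Hence the absolute maximum is 20/3 at t = -1.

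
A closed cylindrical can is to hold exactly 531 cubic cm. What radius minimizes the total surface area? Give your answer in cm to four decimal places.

With radius r and height h, πr²h = 531 so h = 531/(πr²), and S(r) = 2πr² + 2πrh = 2πr² + 2·531/r.
S'(r) = 4πr − 2·531/r² = 0 ⇒ r³ = 531/(2π), so r ≈ 4.3884 and h = 2r ≈ 8.7768.
S''(r) = 4π + 4·531/r³ > 0, so this is the minimum; S ≈ 363.0036.

4.3884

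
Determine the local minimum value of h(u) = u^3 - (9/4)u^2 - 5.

h'(u) = 3u^2 - (9/2)u = 0 at u = 0, 3/2.
h''(u) = 6u - 9/2. h''(0) = -9/2 < 0 ⇒ local maximum; h''(3/2) = 9/2 > 0 ⇒ local minimum.
Thus h has its local minimum at u = 3/2, with value -107/16.

-107/16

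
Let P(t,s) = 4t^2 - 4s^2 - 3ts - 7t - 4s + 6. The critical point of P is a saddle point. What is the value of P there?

∂P/∂t = 8t - 3s - 7 = 0 and ∂P/∂s = -3t - 8s - 4 = 0, so (t, s) = (44/73, -53/73).
The Hessian has P_{tt} = 8, P_{ss} = -8, P_{ts} = -3, giving D = -73 < 0, so the point is a saddle point.
P(44/73, -53/73) = 390/73.

390/73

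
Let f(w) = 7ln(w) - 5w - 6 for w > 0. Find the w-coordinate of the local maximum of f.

f'(w) = 7/w − 5 = 0 gives w = 7/5.
f''(w) = -7/w², which is negative for w > 0, so this is a local maximum.
f(7/5) = 7·ln(7/5) - 7 - 6 ≈ -10.6447.

7/5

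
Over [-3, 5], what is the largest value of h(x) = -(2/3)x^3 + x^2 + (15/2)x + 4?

The derivative is -2x^2 + 2x + 15/2, which vanishes at x = -3/2 and x = 5/2.
Candidates: h(-3) = 17/2; h(-3/2) = -11/4; h(5/2) = 223/12; h(5) = -101/6.
The maximum over the interval is 223/12, attained at x = 5/2.

223/12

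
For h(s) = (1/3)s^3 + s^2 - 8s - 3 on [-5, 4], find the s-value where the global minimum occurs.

2

The derivative is s^2 + 2s - 8, which vanishes at s = -4 and s = 2.
Evaluating at the critical points and endpoints: h(-5) = 61/3, h(-4) = 71/3, h(2) = -37/3, h(4) = 7/3.
Hence the absolute minimum is -37/3 at s = 2.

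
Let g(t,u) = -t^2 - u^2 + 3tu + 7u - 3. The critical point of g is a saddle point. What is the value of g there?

-64/5

∂g/∂t = -2t + 3u = 0 and ∂g/∂u = 3t - 2u + 7 = 0, so (t, u) = (-21/5, -14/5).
The Hessian has g_{tt} = -2, g_{uu} = -2, g_{tu} = 3, giving D = -5 < 0, so the point is a saddle point.
g(-21/5, -14/5) = -64/5.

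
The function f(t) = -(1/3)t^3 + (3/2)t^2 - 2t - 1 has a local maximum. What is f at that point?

-5/3

Critical points: f'(t) = -t^2 + 3t - 2 vanishes at t = 1, 2.
Second-derivative test with f''(t) = -2t + 3: f''(1) = 1 > 0 ⇒ local minimum; f''(2) = -1 < 0 ⇒ local maximum.
Thus f has its local maximum at t = 2, with value -5/3.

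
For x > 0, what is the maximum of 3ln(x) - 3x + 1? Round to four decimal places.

-2.0000

R'(x) = 3/x − 3 = 0 gives x = 1.
R''(x) = -3/x², which is negative for x > 0, so this is a local maximum.
R(1) = 3·ln(1) - 3 + 1 ≈ -2.0000.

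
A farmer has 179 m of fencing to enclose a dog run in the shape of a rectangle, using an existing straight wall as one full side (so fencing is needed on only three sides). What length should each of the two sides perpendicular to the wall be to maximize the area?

Let the sides perpendicular to the wall have length x and the parallel side y, so 2x + y = 179 and the area is A = xy = x(179 − 2x).
A'(x) = 179 − 4x = 0 gives x = 179/4, and A''(x) = −4 < 0 confirms a maximum.
Then y = 179 − 2·179/4 = 179/2 and A = 32041/8.

179/4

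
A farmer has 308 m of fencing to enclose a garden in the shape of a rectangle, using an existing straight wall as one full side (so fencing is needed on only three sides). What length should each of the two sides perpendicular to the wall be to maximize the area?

Let the sides perpendicular to the wall have length x and the parallel side y, so 2x + y = 308 and the area is A = xy = x(308 − 2x).
A'(x) = 308 − 4x = 0 gives x = 77, and A''(x) = −4 < 0 confirms a maximum.
Then y = 308 − 2·77 = 154 and A = 11858.

77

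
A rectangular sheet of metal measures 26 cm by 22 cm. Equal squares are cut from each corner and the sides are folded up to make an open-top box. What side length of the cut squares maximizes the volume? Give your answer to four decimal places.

3.9585

With cut size x, the volume is V(x) = x(26 − 2x)(22 − 2x) for 0 < x < 11.
V'(x) = 12x^2 − 192x + 572. Setting V'(x) = 0 gives x ≈ 3.9585 (the root in (0, 11)).
V''(x) = 24x − 192 is negative there, so this is the maximum; V ≈ 1008.0830.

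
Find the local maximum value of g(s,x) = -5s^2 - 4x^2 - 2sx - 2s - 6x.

∂g/∂s = -10s - 2x - 2 = 0 and ∂g/∂x = -2s - 8x - 6 = 0, so (s, x) = (-1/19, -14/19).
The Hessian has g_{ss} = -10, g_{xx} = -8, g_{sx} = -2, giving D = 76 > 0 with g_{ss} < 0, so the point is a local maximum.
g(-1/19, -14/19) = 43/19.

43/19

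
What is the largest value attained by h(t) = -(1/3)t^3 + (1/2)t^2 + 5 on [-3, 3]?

The derivative is -t^2 + t, which vanishes at t = 0 and t = 1.
Evaluating at the critical points and endpoints: h(-3) = 37/2; h(0) = 5; h(1) = 31/6; h(3) = 1/2.
The maximum over the interval is 37/2, attained at t = -3.

37/2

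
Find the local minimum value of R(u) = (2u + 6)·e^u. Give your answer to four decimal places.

-0.0366

R'(u) = 2·e^u + (2u + 6)·1·e^u = (2u + 8)·e^u. Since e^u > 0, the only critical point is u = -4.
R''(-4) has the same sign as 2 > 0, so this is a local minimum.
R(-4) = (-2)·e^(-4) ≈ -0.0366.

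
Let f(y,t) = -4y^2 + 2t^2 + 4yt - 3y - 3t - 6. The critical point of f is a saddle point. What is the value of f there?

-57/8

∂f/∂y = -8y + 4t - 3 = 0 and ∂f/∂t = 4y + 4t - 3 = 0, so (y, t) = (0, 3/4).
The Hessian has f_{yy} = -8, f_{tt} = 4, f_{yt} = 4, giving D = -48 < 0, so the point is a saddle point.
f(0, 3/4) = -57/8.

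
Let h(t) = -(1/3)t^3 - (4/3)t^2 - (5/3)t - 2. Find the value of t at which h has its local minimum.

h'(t) = -t^2 - (8/3)t - 5/3 = 0 at t = -5/3, -1.
h''(t) = -2t - 8/3. h''(-5/3) = 2/3 > 0 ⇒ local minimum; h''(-1) = -2/3 < 0 ⇒ local maximum.
So the local minimum value is h(-5/3) = -112/81.

-5/3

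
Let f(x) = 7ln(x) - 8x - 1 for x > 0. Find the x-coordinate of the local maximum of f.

f'(x) = 7/x − 8 = 0 gives x = 7/8.
f''(x) = -7/x², which is negative for x > 0, so this is a local maximum.
f(7/8) = 7·ln(7/8) - 7 - 1 ≈ -8.9347.

7/8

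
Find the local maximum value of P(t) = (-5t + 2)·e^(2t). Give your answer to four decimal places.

2.0468

By the product rule, P'(t) = (-10t - 1)·e^(2t). Since e^(2t) > 0, the only critical point is t = -1/10.
P''(-1/10) has the same sign as -10 < 0, so this is a local maximum.
P(-1/10) = (5/2)·e^(-1/5) ≈ 2.0468.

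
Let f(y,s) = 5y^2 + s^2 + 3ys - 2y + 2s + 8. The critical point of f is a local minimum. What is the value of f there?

52/11

∂f/∂y = 10y + 3s - 2 = 0 and ∂f/∂s = 3y + 2s + 2 = 0, so (y, s) = (10/11, -26/11).
The Hessian has f_{yy} = 10, f_{ss} = 2, f_{ys} = 3, giving D = 11 > 0 with f_{yy} > 0, so the point is a local minimum.
f(10/11, -26/11) = 52/11.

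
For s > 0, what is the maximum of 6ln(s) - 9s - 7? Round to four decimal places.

-15.4328

R'(s) = 6/s − 9 = 0 gives s = 2/3.
R''(s) = -6/s², which is negative for s > 0, so this is a local maximum.
R(2/3) = 6·ln(2/3) - 6 - 7 ≈ -15.4328.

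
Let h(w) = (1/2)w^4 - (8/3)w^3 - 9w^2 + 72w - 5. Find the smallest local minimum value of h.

h'(w) = 2w^3 - 8w^2 - 18w + 72. Setting h'(w) = 0 gives w ∈ {-3, 3, 4}.
Since h''(w) = 6w^2 - 16w - 18, we get h''(-3) = 84 > 0 ⇒ local minimum; h''(3) = -12 < 0 ⇒ local maximum; h''(4) = 14 > 0 ⇒ local minimum.
So the smallest local minimum value is h(-3) = -379/2.

-379/2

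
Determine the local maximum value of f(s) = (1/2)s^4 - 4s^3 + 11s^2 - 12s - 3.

f'(s) = 2s^3 - 12s^2 + 22s - 12 = 0 at s = 1, 2, 3.
Since f''(s) = 6s^2 - 24s + 22, we get f''(1) = 4 > 0 ⇒ local minimum; f''(2) = -2 < 0 ⇒ local maximum; f''(3) = 4 > 0 ⇒ local minimum.
The local maximum is f(2) = -7.

-7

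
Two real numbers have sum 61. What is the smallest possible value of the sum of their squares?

With a + b = 61, a^2 + b^2 = a^2 + (61 − a)^2.
The derivative 2a − 2(61 − a) = 4a − 122 vanishes at a = 61/2; second derivative 4 > 0, a minimum.
The minimum is 2·(61/2)^2 = 3721/2.

3721/2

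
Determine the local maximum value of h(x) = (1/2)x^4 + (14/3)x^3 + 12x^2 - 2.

Critical points: h'(x) = 2x^3 + 14x^2 + 24x vanishes at x = -4, -3, 0.
h''(x) = 6x^2 + 28x + 24. h''(-4) = 8 > 0 ⇒ local minimum; h''(-3) = -6 < 0 ⇒ local maximum; h''(0) = 24 > 0 ⇒ local minimum.
Thus h has its local maximum at x = -3, with value 41/2.

41/2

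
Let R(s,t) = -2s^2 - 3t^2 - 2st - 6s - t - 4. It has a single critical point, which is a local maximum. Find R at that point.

9/10

∂R/∂s = -4s - 2t - 6 = 0 and ∂R/∂t = -2s - 6t - 1 = 0, so (s, t) = (-17/10, 2/5).
The Hessian has R_{ss} = -4, R_{tt} = -6, R_{st} = -2, giving D = 20 > 0 with R_{ss} < 0, so the point is a local maximum.
R(-17/10, 2/5) = 9/10.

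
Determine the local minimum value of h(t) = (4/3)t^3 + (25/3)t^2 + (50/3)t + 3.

h'(t) = 4t^2 + (50/3)t + 50/3 = 0 at t = -5/2, -5/3.
h''(t) = 8t + 50/3. h''(-5/2) = -10/3 < 0 ⇒ local maximum; h''(-5/3) = 10/3 > 0 ⇒ local minimum.
The local minimum is h(-5/3) = -632/81.

-632/81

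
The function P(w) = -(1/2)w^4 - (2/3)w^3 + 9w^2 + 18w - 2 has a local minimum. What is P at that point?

-65/6

P'(w) = -2w^3 - 2w^2 + 18w + 18. Setting P'(w) = 0 gives w ∈ {-3, -1, 3}.
Since P''(w) = -6w^2 - 4w + 18, we get P''(-3) = -24 < 0 ⇒ local maximum; P''(-1) = 16 > 0 ⇒ local minimum; P''(3) = -48 < 0 ⇒ local maximum.
The local minimum is P(-1) = -65/6.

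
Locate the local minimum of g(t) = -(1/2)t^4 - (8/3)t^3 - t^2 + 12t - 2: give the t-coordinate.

g'(t) = -2t^3 - 8t^2 - 2t + 12 = 0 at t = -3, -2, 1.
g''(t) = -6t^2 - 16t - 2. g''(-3) = -8 < 0 ⇒ local maximum; g''(-2) = 6 > 0 ⇒ local minimum; g''(1) = -24 < 0 ⇒ local maximum.
Thus g has its local minimum at t = -2, with value -50/3.

-2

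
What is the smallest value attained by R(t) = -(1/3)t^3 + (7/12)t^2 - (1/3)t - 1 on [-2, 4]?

-43/3

Differentiating, R'(t) = -t^2 + (7/6)t - 1/3; which vanishes at t = 1/2 and t = 2/3.
Compare values at every candidate in [-2, 4]: R(-2) = 14/3; R(1/2) = -17/16; R(2/3) = -86/81; R(4) = -43/3.
The minimum over the interval is -43/3, attained at t = 4.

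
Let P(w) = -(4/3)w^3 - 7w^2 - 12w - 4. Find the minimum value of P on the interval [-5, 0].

The derivative is -4w^2 - 14w - 12, which vanishes at w = -2 and w = -3/2.
Candidates: P(-5) = 143/3; P(-2) = 8/3; P(-3/2) = 11/4; P(0) = -4.
Hence the absolute minimum is -4 at w = 0.

-4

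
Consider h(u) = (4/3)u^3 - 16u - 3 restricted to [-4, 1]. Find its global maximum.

55/3

The derivative is 4u^2 - 16, whose only zero in [-4, 1] is u = -2.
Compare values at every candidate in [-4, 1]: h(-4) = -73/3, h(-2) = 55/3, h(1) = -53/3.
So the maximum is h(-2) = 55/3.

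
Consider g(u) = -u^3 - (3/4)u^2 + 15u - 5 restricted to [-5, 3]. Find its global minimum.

-505/16

g'(u) = -3u^2 - (3/2)u + 15, which vanishes at u = -5/2 and u = 2.
Compare values at every candidate in [-5, 3]: g(-5) = 105/4, g(-5/2) = -505/16, g(2) = 14, g(3) = 25/4.
Hence the absolute minimum is -505/16 at u = -5/2.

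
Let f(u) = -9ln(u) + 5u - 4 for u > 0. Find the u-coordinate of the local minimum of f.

f'(u) = -9/u + 5 = 0 gives u = 9/5.
f''(u) = 9/u², which is positive for u > 0, so this is a local minimum.
f(9/5) = -9·ln(9/5) + 9 - 4 ≈ -0.2901.

9/5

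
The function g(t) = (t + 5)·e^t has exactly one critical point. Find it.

By the product rule, g'(t) = (t + 6)·e^t. Since e^t > 0, the only critical point is t = -6.
g''(-6) has the same sign as 1 > 0, so this is a local minimum.
g(-6) = (-1)·e^(-6) ≈ -0.0025.

-6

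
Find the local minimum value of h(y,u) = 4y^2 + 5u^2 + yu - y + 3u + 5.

∂h/∂y = 8y + u - 1 = 0 and ∂h/∂u = y + 10u + 3 = 0, so (y, u) = (13/79, -25/79).
The Hessian has h_{yy} = 8, h_{uu} = 10, h_{yu} = 1, giving D = 79 > 0 with h_{yy} > 0, so the point is a local minimum.
h(13/79, -25/79) = 351/79.

351/79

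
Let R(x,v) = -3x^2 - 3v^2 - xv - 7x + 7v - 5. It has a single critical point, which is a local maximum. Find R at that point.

24/5

∂R/∂x = -6x - v - 7 = 0 and ∂R/∂v = -x - 6v + 7 = 0, so (x, v) = (-7/5, 7/5).
The Hessian has R_{xx} = -6, R_{vv} = -6, R_{xv} = -1, giving D = 35 > 0 with R_{xx} < 0, so the point is a local maximum.
R(-7/5, 7/5) = 24/5.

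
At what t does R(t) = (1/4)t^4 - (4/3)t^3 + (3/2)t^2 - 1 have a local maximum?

R'(t) = t^3 - 4t^2 + 3t = 0 at t = 0, 1, 3.
R''(t) = 3t^2 - 8t + 3. R''(0) = 3 > 0 ⇒ local minimum; R''(1) = -2 < 0 ⇒ local maximum; R''(3) = 6 > 0 ⇒ local minimum.
So the local maximum value is R(1) = -7/12.

1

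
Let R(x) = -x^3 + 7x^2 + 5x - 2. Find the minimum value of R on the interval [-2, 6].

-77/27

The derivative is -3x^2 + 14x + 5, which vanishes at x = -1/3 and x = 5.
Evaluating at the critical points and endpoints: R(-2) = 24, R(-1/3) = -77/27, R(5) = 73, R(6) = 64.
The minimum over the interval is -77/27, attained at x = -1/3.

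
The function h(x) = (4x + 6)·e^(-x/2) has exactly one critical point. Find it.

1/2

h'(x) = 4·e^(-x/2) + (4x + 6)·(-1/2)·e^(-x/2) = (-2x + 1)·e^(-x/2). Since e^(-x/2) > 0, the only critical point is x = 1/2.
h''(1/2) has the same sign as -2 < 0, so this is a local maximum.
h(1/2) = (8)·e^(-1/4) ≈ 6.2304.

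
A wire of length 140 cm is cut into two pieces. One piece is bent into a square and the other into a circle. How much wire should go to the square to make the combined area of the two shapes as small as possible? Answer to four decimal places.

Let x be the length used for the square. Square side x/4; circle radius (140−x)/(2π).
A(x) = (x/4)² + π·((140−x)/(2π))² = x²/16 + (140−x)²/(4π) for 0 ≤ x ≤ 140. A'(x) = x/8 − (140−x)/(2π) = 0 gives x = 4·140/(π+4) ≈ 78.4139.
A'' = 1/8 + 1/(2π) > 0, so this gives the minimum combined area; x ≈ 78.4139 cm to the square.

78.4139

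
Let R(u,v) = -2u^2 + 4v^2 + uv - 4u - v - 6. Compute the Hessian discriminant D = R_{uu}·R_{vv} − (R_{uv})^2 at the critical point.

∂R/∂u = -4u + v - 4 = 0 and ∂R/∂v = u + 8v - 1 = 0, so (u, v) = (-31/33, 8/33).
The Hessian has R_{uu} = -4, R_{vv} = 8, R_{uv} = 1, giving D = -33 < 0, so the point is a saddle point.
D = (-4)·(8) − (1)^2 = -33.

-33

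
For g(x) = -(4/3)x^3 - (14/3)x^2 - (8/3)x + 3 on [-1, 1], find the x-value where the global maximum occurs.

The derivative is -4x^2 - (28/3)x - 8/3, whose only zero in [-1, 1] is x = -1/3.
Candidates: g(-1) = 7/3, g(-1/3) = 277/81, g(1) = -17/3.
So the maximum is g(-1/3) = 277/81.

-1/3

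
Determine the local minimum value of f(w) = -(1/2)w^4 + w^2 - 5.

Critical points: f'(w) = -2w^3 + 2w vanishes at w = -1, 0, 1.
f''(w) = -6w^2 + 2. f''(-1) = -4 < 0 ⇒ local maximum; f''(0) = 2 > 0 ⇒ local minimum; f''(1) = -4 < 0 ⇒ local maximum.
The local minimum is f(0) = -5.

-5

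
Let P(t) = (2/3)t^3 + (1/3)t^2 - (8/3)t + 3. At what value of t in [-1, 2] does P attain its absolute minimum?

1

P'(t) = 2t^2 + (2/3)t - 8/3, whose only zero in [-1, 2] is t = 1.
Candidates: P(-1) = 16/3,  P(1) = 4/3,  P(2) = 13/3.
So the minimum is P(1) = 4/3.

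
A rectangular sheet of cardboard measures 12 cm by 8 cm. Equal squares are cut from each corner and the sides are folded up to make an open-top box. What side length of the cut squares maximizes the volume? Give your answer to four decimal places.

With cut size x, the volume is V(x) = x(12 − 2x)(8 − 2x) for 0 < x < 4.
V'(x) = 12x^2 − 80x + 96. Setting V'(x) = 0 gives x ≈ 1.5695 (the root in (0, 4)).
V''(x) = 24x − 80 is negative there, so this is the maximum; V ≈ 67.6036.

1.5695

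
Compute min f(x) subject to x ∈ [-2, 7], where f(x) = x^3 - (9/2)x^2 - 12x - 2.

-58

Differentiating, f'(x) = 3x^2 - 9x - 12; which vanishes at x = -1 and x = 4.
Candidates: f(-2) = -4,  f(-1) = 9/2,  f(4) = -58,  f(7) = 73/2.
The minimum over the interval is -58, attained at x = 4.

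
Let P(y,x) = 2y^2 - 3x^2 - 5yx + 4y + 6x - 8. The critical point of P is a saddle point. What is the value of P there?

∂P/∂y = 4y - 5x + 4 = 0 and ∂P/∂x = -5y - 6x + 6 = 0, so (y, x) = (6/49, 44/49).
The Hessian has P_{yy} = 4, P_{xx} = -6, P_{yx} = -5, giving D = -49 < 0, so the point is a saddle point.
P(6/49, 44/49) = -248/49.

-248/49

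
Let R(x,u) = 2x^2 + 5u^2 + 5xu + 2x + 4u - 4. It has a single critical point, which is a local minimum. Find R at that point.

∂R/∂x = 4x + 5u + 2 = 0 and ∂R/∂u = 5x + 10u + 4 = 0, so (x, u) = (0, -2/5).
The Hessian has R_{xx} = 4, R_{uu} = 10, R_{xu} = 5, giving D = 15 > 0 with R_{xx} > 0, so the point is a local minimum.
R(0, -2/5) = -24/5.

-24/5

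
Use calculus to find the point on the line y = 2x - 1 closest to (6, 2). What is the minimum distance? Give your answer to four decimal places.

4.0249

Minimize D(x)^2 = (x - 6)^2 + (2x - 3)^2.
d/dx[D^2] = 2(x - 6) + 2·2·(2x - 3) = 0 ⇒ x = 12/5.
Then y = 19/5 and the distance is √(81/5) ≈ 4.0249.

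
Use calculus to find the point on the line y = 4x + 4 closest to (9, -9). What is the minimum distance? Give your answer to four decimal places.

11.8842

Minimize D(x)^2 = (x - 9)^2 + (4x + 13)^2.
d/dx[D^2] = 2(x - 9) + 2·4·(4x + 13) = 0 ⇒ x = -43/17.
Then y = -104/17 and the distance is √(2401/17) ≈ 11.8842.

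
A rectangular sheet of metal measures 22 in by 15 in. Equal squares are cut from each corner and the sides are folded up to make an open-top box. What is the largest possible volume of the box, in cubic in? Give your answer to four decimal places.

With cut size x, the volume is V(x) = x(22 − 2x)(15 − 2x) for 0 < x < 7.5.
V'(x) = 12x^2 − 148x + 330. Setting V'(x) = 0 gives x ≈ 2.9220 (the root in (0, 7.5)).
V''(x) = 24x − 148 is negative there, so this is the maximum; V ≈ 432.2349.

432.2349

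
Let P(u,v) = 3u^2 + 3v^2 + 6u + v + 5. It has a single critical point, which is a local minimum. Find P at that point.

23/12

∂P/∂u = 6u + 6 = 0 and ∂P/∂v = 6v + 1 = 0, so (u, v) = (-1, -1/6).
The Hessian has P_{uu} = 6, P_{vv} = 6, P_{uv} = 0, giving D = 36 > 0 with P_{uu} > 0, so the point is a local minimum.
P(-1, -1/6) = 23/12.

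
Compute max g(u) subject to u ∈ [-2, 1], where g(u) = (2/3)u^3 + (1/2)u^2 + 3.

25/6

The derivative is 2u^2 + u, which vanishes at u = -1/2 and u = 0.
Compare values at every candidate in [-2, 1]: g(-2) = -1/3, g(-1/2) = 73/24, g(0) = 3, g(1) = 25/6.
The maximum over the interval is 25/6, attained at u = 1.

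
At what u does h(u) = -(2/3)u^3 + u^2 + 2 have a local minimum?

0

h'(u) = -2u^2 + 2u. Setting h'(u) = 0 gives u ∈ {0, 1}.
Second-derivative test with h''(u) = -4u + 2: h''(0) = 2 > 0 ⇒ local minimum; h''(1) = -2 < 0 ⇒ local maximum.
The local minimum is h(0) = 2.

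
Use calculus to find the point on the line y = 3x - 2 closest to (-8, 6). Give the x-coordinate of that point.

Minimize D(x)^2 = (x + 8)^2 + (3x - 8)^2.
d/dx[D^2] = 2(x + 8) + 2·3·(3x - 8) = 0 ⇒ x = 8/5.
Then y = 14/5 and the distance is √(512/5) ≈ 10.1193.

8/5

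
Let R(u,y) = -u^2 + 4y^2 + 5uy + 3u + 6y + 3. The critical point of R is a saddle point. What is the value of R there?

∂R/∂u = -2u + 5y + 3 = 0 and ∂R/∂y = 5u + 8y + 6 = 0, so (u, y) = (-6/41, -27/41).
The Hessian has R_{uu} = -2, R_{yy} = 8, R_{uy} = 5, giving D = -41 < 0, so the point is a saddle point.
R(-6/41, -27/41) = 33/41.

33/41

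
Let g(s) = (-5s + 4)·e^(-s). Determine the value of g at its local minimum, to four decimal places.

-0.8265

Differentiating with the product rule gives g'(s) = (5s - 9)·e^(-s). Since e^(-s) > 0, the only critical point is s = 9/5.
g''(9/5) has the same sign as 5 > 0, so this is a local minimum.
g(9/5) = (-5)·e^(-9/5) ≈ -0.8265.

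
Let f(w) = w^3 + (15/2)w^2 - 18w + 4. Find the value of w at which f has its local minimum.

1

Critical points: f'(w) = 3w^2 + 15w - 18 vanishes at w = -6, 1.
f''(w) = 6w + 15. f''(-6) = -21 < 0 ⇒ local maximum; f''(1) = 21 > 0 ⇒ local minimum.
So the local minimum value is f(1) = -11/2.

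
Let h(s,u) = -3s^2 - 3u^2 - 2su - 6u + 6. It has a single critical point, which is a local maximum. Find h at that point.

75/8

∂h/∂s = -6s - 2u = 0 and ∂h/∂u = -2s - 6u - 6 = 0, so (s, u) = (3/8, -9/8).
The Hessian has h_{ss} = -6, h_{uu} = -6, h_{su} = -2, giving D = 32 > 0 with h_{ss} < 0, so the point is a local maximum.
h(3/8, -9/8) = 75/8.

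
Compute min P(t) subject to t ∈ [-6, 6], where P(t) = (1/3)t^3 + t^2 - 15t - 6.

P'(t) = t^2 + 2t - 15, which vanishes at t = -5 and t = 3.
Candidates: P(-6) = 48,  P(-5) = 157/3,  P(3) = -33,  P(6) = 12.
So the minimum is P(3) = -33.

-33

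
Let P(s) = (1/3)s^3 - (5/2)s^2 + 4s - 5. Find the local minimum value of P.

-23/3

P'(s) = s^2 - 5s + 4. Setting P'(s) = 0 gives s ∈ {1, 4}.
Since P''(s) = 2s - 5, we get P''(1) = -3 < 0 ⇒ local maximum; P''(4) = 3 > 0 ⇒ local minimum.
The local minimum is P(4) = -23/3.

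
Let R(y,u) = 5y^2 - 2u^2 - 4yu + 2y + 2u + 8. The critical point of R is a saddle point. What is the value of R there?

∂R/∂y = 10y - 4u + 2 = 0 and ∂R/∂u = -4y - 4u + 2 = 0, so (y, u) = (0, 1/2).
The Hessian has R_{yy} = 10, R_{uu} = -4, R_{yu} = -4, giving D = -56 < 0, so the point is a saddle point.
R(0, 1/2) = 17/2.

17/2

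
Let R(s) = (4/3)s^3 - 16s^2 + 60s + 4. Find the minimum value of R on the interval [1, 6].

Differentiating, R'(s) = 4s^2 - 32s + 60; which vanishes at s = 3 and s = 5.
Candidates: R(1) = 148/3,  R(3) = 76,  R(5) = 212/3,  R(6) = 76.
Hence the absolute minimum is 148/3 at s = 1.

148/3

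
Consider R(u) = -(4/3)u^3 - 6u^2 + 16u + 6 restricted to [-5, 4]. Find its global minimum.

-334/3

The derivative is -4u^2 - 12u + 16, which vanishes at u = -4 and u = 1.
Evaluating at the critical points and endpoints: R(-5) = -172/3, R(-4) = -206/3, R(1) = 44/3, R(4) = -334/3.
Hence the absolute minimum is -334/3 at u = 4.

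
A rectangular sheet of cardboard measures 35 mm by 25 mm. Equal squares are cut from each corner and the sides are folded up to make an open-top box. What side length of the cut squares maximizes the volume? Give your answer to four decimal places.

4.7958

With cut size x, the volume is V(x) = x(35 − 2x)(25 − 2x) for 0 < x < 12.5.
V'(x) = 12x^2 − 240x + 875. Setting V'(x) = 0 gives x ≈ 4.7958 (the root in (0, 12.5)).
V''(x) = 24x − 240 is negative there, so this is the maximum; V ≈ 1877.5691.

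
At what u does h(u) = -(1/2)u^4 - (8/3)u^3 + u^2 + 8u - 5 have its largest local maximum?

-4

Critical points: h'(u) = -2u^3 - 8u^2 + 2u + 8 vanishes at u = -4, -1, 1.
Since h''(u) = -6u^2 - 16u + 2, we get h''(-4) = -30 < 0 ⇒ local maximum; h''(-1) = 12 > 0 ⇒ local minimum; h''(1) = -20 < 0 ⇒ local maximum.
Thus h has its largest local maximum at u = -4, with value 65/3.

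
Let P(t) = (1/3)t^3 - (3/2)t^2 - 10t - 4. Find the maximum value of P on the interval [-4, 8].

Differentiating, P'(t) = t^2 - 3t - 10; which vanishes at t = -2 and t = 5.
Evaluating at the critical points and endpoints: P(-4) = -28/3,  P(-2) = 22/3,  P(5) = -299/6,  P(8) = -28/3.
Hence the absolute maximum is 22/3 at t = -2.

22/3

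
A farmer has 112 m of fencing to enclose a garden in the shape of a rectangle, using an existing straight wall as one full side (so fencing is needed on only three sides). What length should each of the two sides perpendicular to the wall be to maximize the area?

28

Let the sides perpendicular to the wall have length x and the parallel side y, so 2x + y = 112 and the area is A = xy = x(112 − 2x).
A'(x) = 112 − 4x = 0 gives x = 28, and A''(x) = −4 < 0 confirms a maximum.
Then y = 112 − 2·28 = 56 and A = 1568.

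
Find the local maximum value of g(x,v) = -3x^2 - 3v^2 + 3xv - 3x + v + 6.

∂g/∂x = -6x + 3v - 3 = 0 and ∂g/∂v = 3x - 6v + 1 = 0, so (x, v) = (-5/9, -1/9).
The Hessian has g_{xx} = -6, g_{vv} = -6, g_{xv} = 3, giving D = 27 > 0 with g_{xx} < 0, so the point is a local maximum.
g(-5/9, -1/9) = 61/9.

61/9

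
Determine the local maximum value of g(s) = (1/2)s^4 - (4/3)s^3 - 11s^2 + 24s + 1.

g'(s) = 2s^3 - 4s^2 - 22s + 24. Setting g'(s) = 0 gives s ∈ {-3, 1, 4}.
Since g''(s) = 6s^2 - 8s - 22, we get g''(-3) = 56 > 0 ⇒ local minimum; g''(1) = -24 < 0 ⇒ local maximum; g''(4) = 42 > 0 ⇒ local minimum.
Thus g has its local maximum at s = 1, with value 79/6.

79/6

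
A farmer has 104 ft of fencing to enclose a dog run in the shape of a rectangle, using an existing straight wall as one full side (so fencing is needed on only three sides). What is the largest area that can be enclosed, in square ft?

1352

Let the sides perpendicular to the wall have length x and the parallel side y, so 2x + y = 104 and the area is A = xy = x(104 − 2x).
A'(x) = 104 − 4x = 0 gives x = 26, and A''(x) = −4 < 0 confirms a maximum.
Then y = 104 − 2·26 = 52 and A = 1352.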